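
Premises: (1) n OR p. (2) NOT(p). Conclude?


Disjunctive syllogism: from (P ∨ Q) and ¬P, infer Q.
One disjunct, 'p', is ruled out; the other must hold.

n


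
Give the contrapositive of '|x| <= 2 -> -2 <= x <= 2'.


The contrapositive of (P → Q) is (¬Q → ¬P); it is logically equivalent to the original.
Here P = '|x| <= 2' and Q = '-2 <= x <= 2'.

If not (-2 <= x <= 2), then not (|x| <= 2).


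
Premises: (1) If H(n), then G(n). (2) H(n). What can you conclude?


Modus ponens: from (P → Q) and P, infer Q.
P = 'H(n)' is asserted, and P → Q holds, so Q follows.

G(n).


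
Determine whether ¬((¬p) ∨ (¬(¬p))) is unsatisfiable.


Truth table over {p}:
p | φ
-----
F | F
T | F
Every row is false.

Yes, it is a contradiction.


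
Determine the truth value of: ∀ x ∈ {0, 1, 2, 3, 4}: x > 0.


Evaluate the predicate on each element: 0:F, 1:T, 2:T, 3:T, 4:T.
Counterexample x = 0 fails the predicate.

F


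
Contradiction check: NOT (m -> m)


Truth table over {m}:
m | φ
-----
F | F
T | F
Every row is false.

Yes, it is a contradiction.


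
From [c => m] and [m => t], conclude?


Hypothetical syllogism: from (P → Q) and (Q → R), infer (P → R).
Chain the two implications through the shared middle term 'm'.

c => t


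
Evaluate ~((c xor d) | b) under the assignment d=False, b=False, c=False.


Substitute d=False, b=False, c=False:
c xor d = False xor False = False
(c xor d) | b = False | False = False
~((c xor d) | b) = True

True


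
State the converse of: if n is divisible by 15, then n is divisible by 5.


The converse of (P → Q) is (Q → P). It is not in general equivalent to the original.
Here P = 'n is divisible by 15' and Q = 'n is divisible by 5'.

If n is divisible by 5, then n is divisible by 15.


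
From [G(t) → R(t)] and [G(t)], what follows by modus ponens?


Modus ponens: from (P → Q) and P, infer Q.
P = 'G(t)' is asserted, and P → Q holds, so Q follows.

R(t).


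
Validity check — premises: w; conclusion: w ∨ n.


This matches the form of disjunction introduction: the conclusion follows in every model of the premises.

Valid.


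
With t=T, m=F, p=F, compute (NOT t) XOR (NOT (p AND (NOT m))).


Substitute t=T, m=F, p=F:
NOT t = F
NOT m = T
p AND (NOT m) = F AND T = F
NOT (p AND (NOT m)) = T
(NOT t) XOR (NOT (p AND (NOT m))) = F XOR T = T

T


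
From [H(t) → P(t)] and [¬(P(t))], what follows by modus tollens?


Modus tollens: from (P → Q) and ¬Q, infer ¬P.
Q = 'P(t)' is denied; since P → Q, P must also fail.

Not (H(t)).


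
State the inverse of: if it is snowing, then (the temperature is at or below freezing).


The inverse of (P → Q) is (¬P → ¬Q). It is equivalent to the converse, not to the original.
Here P = 'it is snowing' and Q = '(the temperature is at or below freezing)'.

If not (it is snowing), then not ((the temperature is at or below freezing)).


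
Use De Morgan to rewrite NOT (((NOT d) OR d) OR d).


De Morgan: the negation of a disjunction is the conjunction of the negations.
Distribute NOT across OR, flipping it to AND, and negate each literal.

(d AND (NOT d)) AND (NOT d)


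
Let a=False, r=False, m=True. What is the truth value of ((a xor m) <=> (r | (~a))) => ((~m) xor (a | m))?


Substitute a=False, r=False, m=True:
a xor m = False xor True = True
~a = True
r | (~a) = False | True = True
(a xor m) <=> (r | (~a)) = True <=> True = True
~m = False
a | m = False | True = True
(~m) xor (a | m) = False xor True = True
((a xor m) <=> (r | (~a))) => ((~m) xor (a | m)) = True => True = True

True


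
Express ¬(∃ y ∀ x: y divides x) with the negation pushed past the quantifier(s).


Negation flips each quantifier (∀↔∃) and negates the inner predicate.
¬(∃ y ∀ x: φ) = ∀ y ∃ x: ¬φ.

∀ y ∃ x: ¬(y divides x)


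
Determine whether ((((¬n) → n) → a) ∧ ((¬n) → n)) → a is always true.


Build the truth table over {a, n}:
a | n | φ
---------
F | F | T
T | F | T
F | T | T
T | T | T
Every row evaluates to true.

Yes, it is a tautology.


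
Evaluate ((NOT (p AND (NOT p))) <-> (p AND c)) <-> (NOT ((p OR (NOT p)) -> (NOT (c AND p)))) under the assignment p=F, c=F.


Substitute p=F, c=F:
… (earlier sub-steps elided)
NOT (p AND (NOT p)) = T
p AND c = F AND F = F
(NOT (p AND (NOT p))) <-> (p AND c) = T <-> F = F
NOT p = T
p OR (NOT p) = F OR T = T
c AND p = F AND F = F
NOT (c AND p) = T
(p OR (NOT p)) -> (NOT (c AND p)) = T -> T = T
NOT ((p OR (NOT p)) -> (NOT (c AND p))) = F
((NOT (p AND (NOT p))) <-> (p AND c)) <-> (NOT ((p OR (NOT p)) -> (NOT (c AND p)))) = F <-> F = T

T


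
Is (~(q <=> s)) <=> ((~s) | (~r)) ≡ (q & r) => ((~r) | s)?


Compare truth tables:
q | r | s | φ | ψ
-----------------
False | False | False | False | True
True | False | False | True | True
False | True | False | False | True
True | True | False | True | False
False | False | True | True | True
True | False | True | False | True
False | True | True | False | True
True | True | True | True | True
They differ at row 1 (q=False, r=False, s=False): φ=False but ψ=True.

No, they are not logically equivalent.


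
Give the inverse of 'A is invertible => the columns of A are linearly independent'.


The inverse of (P → Q) is (¬P → ¬Q). It is equivalent to the converse, not to the original.
Here P = 'A is invertible' and Q = 'the columns of A are linearly independent'.

If not (A is invertible), then not (the columns of A are linearly independent).


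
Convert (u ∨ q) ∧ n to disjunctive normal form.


Step 1: Distribute ∧ over ∨: (u ∨ q) ∧ n = (u ∧ n) ∨ (q ∧ n).

(u ∧ n) ∨ (q ∧ n)


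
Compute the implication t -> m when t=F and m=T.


Implication is false only when antecedent is true and consequent is false.
Substitute: t=F, m=T.
F -> T evaluates to T.

T


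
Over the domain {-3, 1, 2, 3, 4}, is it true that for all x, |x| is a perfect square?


Evaluate the predicate on each element: -3:F, 1:T, 2:F, 3:F, 4:T.
Counterexample x = -3 fails the predicate.

F


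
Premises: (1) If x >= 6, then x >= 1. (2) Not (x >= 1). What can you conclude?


Modus tollens: from (P → Q) and ¬Q, infer ¬P.
Q = 'x >= 1' is denied; since P → Q, P must also fail.

Not (x >= 6).


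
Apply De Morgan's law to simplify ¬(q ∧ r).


De Morgan: the negation of a conjunction is the disjunction of the negations.
Distribute ¬ across ∧, flipping it to ∨, and negate each literal.

(¬q) ∨ (¬r)


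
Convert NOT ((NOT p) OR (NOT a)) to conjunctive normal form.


Step 1: Apply De Morgan: ¬((¬p) ∨ (¬a)) = ¬(¬p) ∧ ¬(¬a).
Step 2: Eliminate any double negations (¬¬X = X).

p AND a


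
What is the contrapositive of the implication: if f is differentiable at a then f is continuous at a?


The contrapositive of (P → Q) is (¬Q → ¬P); it is logically equivalent to the original.
Here P = 'f is differentiable at a' and Q = 'f is continuous at a'.

If not (f is continuous at a), then not (f is differentiable at a).


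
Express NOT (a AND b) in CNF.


Step 1: Apply De Morgan: ¬(a ∧ b) = ¬a ∨ ¬b.

(NOT a) OR (NOT b)


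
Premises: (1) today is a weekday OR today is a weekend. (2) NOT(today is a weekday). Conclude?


Disjunctive syllogism: from (P ∨ Q) and ¬P, infer Q.
One disjunct, 'today is a weekday', is ruled out; the other must hold.

today is a weekend


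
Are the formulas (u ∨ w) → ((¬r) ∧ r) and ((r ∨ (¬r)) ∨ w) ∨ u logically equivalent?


Compare truth tables:
r | u | w | φ | ψ
-----------------
F | F | F | T | T
T | F | F | T | T
F | T | F | F | T
T | T | F | F | T
F | F | T | F | T
T | F | T | F | T
F | T | T | F | T
T | T | T | F | T
They differ at row 3 (r=F, u=T, w=F): φ=F but ψ=T.

No, they are not logically equivalent.


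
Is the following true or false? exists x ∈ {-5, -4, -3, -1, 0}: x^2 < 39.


Evaluate the predicate on each element: -5:True, -4:True, -3:True, -1:True, 0:True.
Witness x = -5 satisfies the predicate.

True


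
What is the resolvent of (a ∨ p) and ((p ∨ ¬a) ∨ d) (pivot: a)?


The clauses contain complementary literals a and ¬a.
Resolution eliminates this pair and disjoins the remaining literals (merging duplicates).

(p ∨ d)


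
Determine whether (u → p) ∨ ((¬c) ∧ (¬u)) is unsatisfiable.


Truth table over {c, p, u}:
c | p | u | φ
-------------
F | F | F | T
T | F | F | T
F | T | F | T
T | T | F | T
F | F | T | F
T | F | T | F
F | T | T | T
T | T | T | T
Satisfying assignment at row 1: c=F, p=F, u=F gives T.

No, it is not a contradiction.


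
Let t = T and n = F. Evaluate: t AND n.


Conjunction is true only when both operands are true.
Substitute: t=T, n=F.
T AND F evaluates to F.

F


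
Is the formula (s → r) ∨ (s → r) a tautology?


Build the truth table over {r, s}:
r | s | φ
---------
F | F | T
T | F | T
F | T | F
T | T | T
Counterexample at row 3: with r=F, s=T, the formula is F.

No, it is not a tautology.


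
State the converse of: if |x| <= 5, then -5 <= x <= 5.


The converse of (P → Q) is (Q → P). It is not in general equivalent to the original.
Here P = '|x| <= 5' and Q = '-5 <= x <= 5'.

If -5 <= x <= 5, then |x| <= 5.


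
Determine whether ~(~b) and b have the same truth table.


Compare truth tables:
b | φ | ψ
---------
False | False | False
True | True | True
The columns φ and ψ agree on every row.

Yes, they are logically equivalent.


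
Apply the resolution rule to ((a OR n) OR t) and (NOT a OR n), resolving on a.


The clauses contain complementary literals a and NOTa.
Resolution eliminates this pair and disjoins the remaining literals (merging duplicates).

(n OR t)


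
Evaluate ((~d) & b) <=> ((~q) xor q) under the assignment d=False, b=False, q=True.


Substitute d=False, b=False, q=True:
~d = True
(~d) & b = True & False = False
~q = False
(~q) xor q = False xor True = True
((~d) & b) <=> ((~q) xor q) = False <=> True = False

False


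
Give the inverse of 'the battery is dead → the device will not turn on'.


The inverse of (P → Q) is (¬P → ¬Q). It is equivalent to the converse, not to the original.
Here P = 'the battery is dead' and Q = 'the device will not turn on'.

If not (the battery is dead), then not (the device will not turn on).


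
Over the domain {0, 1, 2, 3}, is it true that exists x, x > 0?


Evaluate the predicate on each element: 0:False, 1:True, 2:True, 3:True.
Witness x = 1 satisfies the predicate.

True


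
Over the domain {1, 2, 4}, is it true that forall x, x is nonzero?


Evaluate the predicate on each element: 1:True, 2:True, 4:True.
Every element satisfies the predicate.

True


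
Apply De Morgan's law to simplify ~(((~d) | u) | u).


De Morgan: the negation of a disjunction is the conjunction of the negations.
Distribute ~ across |, flipping it to &, and negate each literal.

(d & (~u)) & (~u)


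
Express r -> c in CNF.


Step 1: Rewrite r → c as ¬r ∨ c.

(NOT r) OR c


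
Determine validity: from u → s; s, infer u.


This is affirming the consequent (fallacy). There exist truth assignments where the premises are all true but the conclusion is false.

Invalid.


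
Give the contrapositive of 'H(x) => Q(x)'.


The contrapositive of (P → Q) is (¬Q → ¬P); it is logically equivalent to the original.
Here P = 'H(x)' and Q = 'Q(x)'.

If not (Q(x)), then not (H(x)).


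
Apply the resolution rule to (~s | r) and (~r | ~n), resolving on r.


The clauses contain complementary literals r and ~r.
Resolution eliminates this pair and disjoins the remaining literals (merging duplicates).

(~s | ~n)


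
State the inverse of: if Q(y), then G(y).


The inverse of (P → Q) is (¬P → ¬Q). It is equivalent to the converse, not to the original.
Here P = 'Q(y)' and Q = 'G(y)'.

If not (Q(y)), then not (G(y)).


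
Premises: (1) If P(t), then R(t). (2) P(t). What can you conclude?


Modus ponens: from (P → Q) and P, infer Q.
P = 'P(t)' is asserted, and P → Q holds, so Q follows.

R(t).


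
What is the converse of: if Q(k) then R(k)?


The converse of (P → Q) is (Q → P). It is not in general equivalent to the original.
Here P = 'Q(k)' and Q = 'R(k)'.

If R(k), then Q(k).


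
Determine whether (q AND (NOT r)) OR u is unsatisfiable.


Truth table over {q, r, u}:
q | r | u | φ
-------------
F | F | F | F
T | F | F | T
F | T | F | F
T | T | F | F
F | F | T | T
T | F | T | T
F | T | T | T
T | T | T | T
Satisfying assignment at row 2: q=T, r=F, u=F gives T.

No, it is not a contradiction.


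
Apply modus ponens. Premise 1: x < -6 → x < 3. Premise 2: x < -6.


Modus ponens: from (P → Q) and P, infer Q.
P = 'x < -6' is asserted, and P → Q holds, so Q follows.

x < 3.


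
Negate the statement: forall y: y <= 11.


¬(forall x: φ) = exists x: ¬φ, and ¬(exists x: φ) = forall x: ¬φ.
Apply to the universal statement.

exists y: ~(y <= 11)


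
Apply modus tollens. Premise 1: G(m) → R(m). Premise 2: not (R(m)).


Modus tollens: from (P → Q) and ¬Q, infer ¬P.
Q = 'R(m)' is denied; since P → Q, P must also fail.

Not (G(m)).


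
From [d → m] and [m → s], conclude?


Hypothetical syllogism: from (P → Q) and (Q → R), infer (P → R).
Chain the two implications through the shared middle term 'm'.

d → s


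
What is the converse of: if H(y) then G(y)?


The converse of (P → Q) is (Q → P). It is not in general equivalent to the original.
Here P = 'H(y)' and Q = 'G(y)'.

If G(y), then H(y).


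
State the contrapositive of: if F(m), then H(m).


The contrapositive of (P → Q) is (¬Q → ¬P); it is logically equivalent to the original.
Here P = 'F(m)' and Q = 'H(m)'.

If not (H(m)), then not (F(m)).


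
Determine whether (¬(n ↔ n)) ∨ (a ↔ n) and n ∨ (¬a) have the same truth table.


Compare truth tables:
a | n | φ | ψ
-------------
F | F | T | T
T | F | F | F
F | T | F | T
T | T | T | T
They differ at row 3 (a=F, n=T): φ=F but ψ=T.

No, they are not logically equivalent.


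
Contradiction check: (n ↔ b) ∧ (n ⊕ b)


Truth table over {b, n}:
b | n | φ
---------
F | F | F
T | F | F
F | T | F
T | T | F
Every row is false.

Yes, it is a contradiction.


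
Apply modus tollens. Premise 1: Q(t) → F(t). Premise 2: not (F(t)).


Modus tollens: from (P → Q) and ¬Q, infer ¬P.
Q = 'F(t)' is denied; since P → Q, P must also fail.

Not (Q(t)).


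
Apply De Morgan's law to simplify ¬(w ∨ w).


De Morgan: the negation of a disjunction is the conjunction of the negations.
Distribute ¬ across ∨, flipping it to ∧, and negate each literal.

(¬w) ∧ (¬w)


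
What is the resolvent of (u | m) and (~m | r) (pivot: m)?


The clauses contain complementary literals m and ~m.
Resolution eliminates this pair and disjoins the remaining literals (merging duplicates).

(u | r)


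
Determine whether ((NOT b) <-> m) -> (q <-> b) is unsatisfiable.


Truth table over {b, m, q}:
b | m | q | φ
-------------
F | F | F | T
T | F | F | F
F | T | F | T
T | T | F | T
F | F | T | T
T | F | T | T
F | T | T | F
T | T | T | T
Satisfying assignment at row 1: b=F, m=F, q=F gives T.

No, it is not a contradiction.


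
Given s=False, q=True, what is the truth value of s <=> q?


Biconditional is true when both operands have the same truth value.
Substitute: s=False, q=True.
False <=> True evaluates to False.

False


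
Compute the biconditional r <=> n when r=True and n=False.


Biconditional is true when both operands have the same truth value.
Substitute: r=True, n=False.
True <=> False evaluates to False.

False


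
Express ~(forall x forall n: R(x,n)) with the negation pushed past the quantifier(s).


Negation flips each quantifier (∀↔∃) and negates the inner predicate.
¬(forall x forall n: φ) = exists x exists n: ¬φ.

exists x exists n: ~(R(x,n))


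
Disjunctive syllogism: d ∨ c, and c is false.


Disjunctive syllogism: from (P ∨ Q) and ¬P, infer Q.
One disjunct, 'c', is ruled out; the other must hold.

d


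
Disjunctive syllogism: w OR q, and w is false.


Disjunctive syllogism: from (P ∨ Q) and ¬P, infer Q.
One disjunct, 'w', is ruled out; the other must hold.

q


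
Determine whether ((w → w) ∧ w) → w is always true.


Build the truth table over {w}:
w | φ
-----
F | T
T | T
Every row evaluates to true.

Yes, it is a tautology.


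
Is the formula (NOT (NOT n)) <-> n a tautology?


Build the truth table over {n}:
n | φ
-----
F | T
T | T
Every row evaluates to true.

Yes, it is a tautology.


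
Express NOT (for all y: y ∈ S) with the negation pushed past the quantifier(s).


¬(for all x: φ) = there exists x: ¬φ, and ¬(there exists x: φ) = for all x: ¬φ.
Apply to the universal statement.

there exists y: NOT(y ∈ S)


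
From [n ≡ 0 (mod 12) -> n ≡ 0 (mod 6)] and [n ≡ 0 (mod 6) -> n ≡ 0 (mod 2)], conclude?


Hypothetical syllogism: from (P → Q) and (Q → R), infer (P → R).
Chain the two implications through the shared middle term 'n ≡ 0 (mod 6)'.

n ≡ 0 (mod 12) -> n ≡ 0 (mod 2)


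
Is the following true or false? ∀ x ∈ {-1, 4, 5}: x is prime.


Evaluate the predicate on each element: -1:F, 4:F, 5:T.
Counterexample x = -1 fails the predicate.

F


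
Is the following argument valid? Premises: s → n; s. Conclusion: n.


This matches the form of modus ponens: the conclusion follows in every model of the premises.

Valid.


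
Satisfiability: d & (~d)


Check all 2 assignments over {d}:
d | φ
-----
False | False
True | False
No assignment makes the formula true.

Unsatisfiable.


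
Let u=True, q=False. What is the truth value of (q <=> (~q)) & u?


Substitute u=True, q=False:
~q = True
q <=> (~q) = False <=> True = False
(q <=> (~q)) & u = False & True = False

False


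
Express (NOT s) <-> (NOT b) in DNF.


Step 1: (¬s) ↔ (¬b) is true exactly when both agree: ((¬s) ∧ (¬b)) ∨ (¬(¬s) ∧ ¬(¬b)).
Step 2: Eliminate any double negations (¬¬X = X).

((NOT s) AND (NOT b)) OR (s AND b)


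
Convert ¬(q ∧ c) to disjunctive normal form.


Step 1: Apply De Morgan: ¬(q ∧ c) = ¬q ∨ ¬c.

(¬q) ∨ (¬c)


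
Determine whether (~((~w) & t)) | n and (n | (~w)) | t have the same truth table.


Compare truth tables:
n | t | w | φ | ψ
-----------------
False | False | False | True | True
True | False | False | True | True
False | True | False | False | True
True | True | False | True | True
False | False | True | True | False
True | False | True | True | True
False | True | True | True | True
True | True | True | True | True
They differ at row 3 (n=False, t=True, w=False): φ=False but ψ=True.

No, they are not logically equivalent.


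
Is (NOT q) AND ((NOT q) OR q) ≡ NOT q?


Compare truth tables:
q | φ | ψ
---------
F | T | T
T | F | F
The columns φ and ψ agree on every row.

Yes, they are logically equivalent.


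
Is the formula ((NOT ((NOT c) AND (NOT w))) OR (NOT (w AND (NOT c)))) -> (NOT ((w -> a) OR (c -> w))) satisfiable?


Check all 8 assignments over {a, c, w}:
a | c | w | φ
-------------
F | F | F | F
T | F | F | F
F | T | F | F
T | T | F | F
F | F | T | F
T | F | T | F
F | T | T | F
T | T | T | F
No assignment makes the formula true.

Unsatisfiable.


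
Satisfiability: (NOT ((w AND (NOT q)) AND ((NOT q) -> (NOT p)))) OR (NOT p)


Search for a satisfying assignment over {p, q, w}.
Try p=F, q=F, w=F: the formula evaluates to T.
A satisfying assignment exists.

Satisfiable.


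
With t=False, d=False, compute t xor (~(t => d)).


Substitute t=False, d=False:
t => d = False => False = True
~(t => d) = False
t xor (~(t => d)) = False xor False = False

False


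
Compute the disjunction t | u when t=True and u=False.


Disjunction is false only when both operands are false.
Substitute: t=True, u=False.
True | False evaluates to True.

True


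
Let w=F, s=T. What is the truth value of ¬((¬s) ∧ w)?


Substitute w=F, s=T:
¬s = F
(¬s) ∧ w = F ∧ F = F
¬((¬s) ∧ w) = T

T


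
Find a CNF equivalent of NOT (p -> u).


Step 1: Rewrite p → u as ¬p ∨ u.
Step 2: Negate: ¬(¬p ∨ u) = p ∧ ¬u (De Morgan + double negation).

p AND (NOT u)


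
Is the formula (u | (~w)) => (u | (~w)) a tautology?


Build the truth table over {u, w}:
u | w | φ
---------
False | False | True
True | False | True
False | True | True
True | True | True
Every row evaluates to true.

Yes, it is a tautology.


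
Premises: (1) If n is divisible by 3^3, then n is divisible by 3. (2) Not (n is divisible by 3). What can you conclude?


Modus tollens: from (P → Q) and ¬Q, infer ¬P.
Q = 'n is divisible by 3' is denied; since P → Q, P must also fail.

Not (n is divisible by 3^3).


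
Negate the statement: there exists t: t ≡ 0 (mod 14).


¬(for all x: φ) = there exists x: ¬φ, and ¬(there exists x: φ) = for all x: ¬φ.
Apply to the existential statement.

for all t: NOT(t ≡ 0 (mod 14))


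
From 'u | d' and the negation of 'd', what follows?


Disjunctive syllogism: from (P ∨ Q) and ¬P, infer Q.
One disjunct, 'd', is ruled out; the other must hold.

u


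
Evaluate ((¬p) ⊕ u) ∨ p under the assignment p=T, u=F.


Substitute p=T, u=F:
¬p = F
(¬p) ⊕ u = F ⊕ F = F
((¬p) ⊕ u) ∨ p = F ∨ T = T

T


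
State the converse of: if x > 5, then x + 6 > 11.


The converse of (P → Q) is (Q → P). It is not in general equivalent to the original.
Here P = 'x > 5' and Q = 'x + 6 > 11'.

If x + 6 > 11, then x > 5.


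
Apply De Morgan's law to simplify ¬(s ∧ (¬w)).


De Morgan: the negation of a conjunction is the disjunction of the negations.
Distribute ¬ across ∧, flipping it to ∨, and negate each literal.

(¬s) ∨ w


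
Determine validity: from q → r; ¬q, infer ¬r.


This is denying the antecedent (fallacy). There exist truth assignments where the premises are all true but the conclusion is false.

Invalid.


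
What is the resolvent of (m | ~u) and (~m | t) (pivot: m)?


The clauses contain complementary literals m and ~m.
Resolution eliminates this pair and disjoins the remaining literals (merging duplicates).

(~u | t)


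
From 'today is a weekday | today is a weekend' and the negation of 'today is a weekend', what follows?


Disjunctive syllogism: from (P ∨ Q) and ¬P, infer Q.
One disjunct, 'today is a weekend', is ruled out; the other must hold.

today is a weekday


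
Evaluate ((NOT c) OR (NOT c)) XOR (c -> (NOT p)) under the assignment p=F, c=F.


Substitute p=F, c=F:
NOT c = T
NOT c = T
(NOT c) OR (NOT c) = T OR T = T
NOT p = T
c -> (NOT p) = F -> T = T
((NOT c) OR (NOT c)) XOR (c -> (NOT p)) = T XOR T = F

F


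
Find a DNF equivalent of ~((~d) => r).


Step 1: Rewrite implication then negate: ¬(¬(¬d) ∨ r) = (¬d) ∧ ¬r.

(~d) & (~r)


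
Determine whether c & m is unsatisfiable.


Truth table over {c, m}:
c | m | φ
---------
False | False | False
True | False | False
False | True | False
True | True | True
Satisfying assignment at row 4: c=True, m=True gives True.

No, it is not a contradiction.


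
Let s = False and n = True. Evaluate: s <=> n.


Biconditional is true when both operands have the same truth value.
Substitute: s=False, n=True.
False <=> True evaluates to False.

False


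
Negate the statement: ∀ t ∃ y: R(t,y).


Negation flips each quantifier (∀↔∃) and negates the inner predicate.
¬(∀ t ∃ y: φ) = ∃ t ∀ y: ¬φ.

∃ t ∀ y: ¬(R(t,y))


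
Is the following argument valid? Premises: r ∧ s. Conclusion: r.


This matches the form of conjunction elimination: the conclusion follows in every model of the premises.

Valid.


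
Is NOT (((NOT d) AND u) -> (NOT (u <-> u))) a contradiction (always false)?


Truth table over {d, u}:
d | u | φ
---------
F | F | F
T | F | F
F | T | T
T | T | F
Satisfying assignment at row 3: d=F, u=T gives T.

No, it is not a contradiction.


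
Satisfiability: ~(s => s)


Check all 2 assignments over {s}:
s | φ
-----
False | False
True | False
No assignment makes the formula true.

Unsatisfiable.


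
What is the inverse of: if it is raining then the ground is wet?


The inverse of (P → Q) is (¬P → ¬Q). It is equivalent to the converse, not to the original.
Here P = 'it is raining' and Q = 'the ground is wet'.

If not (it is raining), then not (the ground is wet).


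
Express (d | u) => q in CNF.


Step 1: Rewrite as ¬(d ∨ u) ∨ q = (¬d ∧ ¬u) ∨ q.
Step 2: Distribute ∨ over ∧.

((~d) | q) & ((~u) | q)


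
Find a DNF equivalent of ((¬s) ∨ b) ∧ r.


Step 1: Distribute ∧ over ∨: ((¬s) ∨ b) ∧ r = ((¬s) ∧ r) ∨ (b ∧ r).

((¬s) ∧ r) ∨ (b ∧ r)


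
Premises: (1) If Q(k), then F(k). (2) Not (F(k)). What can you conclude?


Modus tollens: from (P → Q) and ¬Q, infer ¬P.
Q = 'F(k)' is denied; since P → Q, P must also fail.

Not (Q(k)).


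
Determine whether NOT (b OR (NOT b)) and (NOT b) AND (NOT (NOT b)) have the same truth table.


Compare truth tables:
b | φ | ψ
---------
F | F | F
T | F | F
The columns φ and ψ agree on every row.

Yes, they are logically equivalent.


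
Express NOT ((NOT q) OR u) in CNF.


Step 1: Apply De Morgan: ¬((¬q) ∨ u) = ¬(¬q) ∧ ¬u.
Step 2: Eliminate any double negations (¬¬X = X).

q AND (NOT u)


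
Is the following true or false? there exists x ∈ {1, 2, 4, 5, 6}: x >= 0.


Evaluate the predicate on each element: 1:T, 2:T, 4:T, 5:T, 6:T.
Witness x = 1 satisfies the predicate.

T


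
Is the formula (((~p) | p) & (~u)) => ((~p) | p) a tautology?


Build the truth table over {p, u}:
p | u | φ
---------
False | False | True
True | False | True
False | True | True
True | True | True
Every row evaluates to true.

Yes, it is a tautology.


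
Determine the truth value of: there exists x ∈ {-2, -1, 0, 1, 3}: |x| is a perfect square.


Evaluate the predicate on each element: -2:F, -1:T, 0:T, 1:T, 3:F.
Witness x = -1 satisfies the predicate.

T


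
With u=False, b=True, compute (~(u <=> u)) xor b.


Substitute u=False, b=True:
u <=> u = False <=> False = True
~(u <=> u) = False
(~(u <=> u)) xor b = False xor True = True

True


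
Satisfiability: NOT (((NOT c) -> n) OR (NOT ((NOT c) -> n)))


Check all 4 assignments over {c, n}:
c | n | φ
---------
F | F | F
T | F | F
F | T | F
T | T | F
No assignment makes the formula true.

Unsatisfiable.


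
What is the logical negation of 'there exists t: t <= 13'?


¬(for all x: φ) = there exists x: ¬φ, and ¬(there exists x: φ) = for all x: ¬φ.
Apply to the existential statement.

for all t: NOT(t <= 13)


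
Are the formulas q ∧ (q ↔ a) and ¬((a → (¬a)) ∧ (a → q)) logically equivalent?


Compare truth tables:
a | q | φ | ψ
-------------
F | F | F | F
T | F | F | T
F | T | F | F
T | T | T | T
They differ at row 2 (a=T, q=F): φ=F but ψ=T.

No, they are not logically equivalent.


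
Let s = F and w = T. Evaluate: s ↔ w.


Biconditional is true when both operands have the same truth value.
Substitute: s=F, w=T.
F ↔ T evaluates to F.

F


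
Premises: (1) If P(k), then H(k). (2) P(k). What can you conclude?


Modus ponens: from (P → Q) and P, infer Q.
P = 'P(k)' is asserted, and P → Q holds, so Q follows.

H(k).


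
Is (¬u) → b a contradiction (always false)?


Truth table over {b, u}:
b | u | φ
---------
F | F | F
T | F | T
F | T | T
T | T | T
Satisfying assignment at row 2: b=T, u=F gives T.

No, it is not a contradiction.


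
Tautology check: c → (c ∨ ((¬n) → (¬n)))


Build the truth table over {c, n}:
c | n | φ
---------
F | F | T
T | F | T
F | T | T
T | T | T
Every row evaluates to true.

Yes, it is a tautology.


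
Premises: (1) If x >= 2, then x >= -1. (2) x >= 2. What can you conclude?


Modus ponens: from (P → Q) and P, infer Q.
P = 'x >= 2' is asserted, and P → Q holds, so Q follows.

x >= -1.


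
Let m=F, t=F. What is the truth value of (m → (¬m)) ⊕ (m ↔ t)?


Substitute m=F, t=F:
¬m = T
m → (¬m) = F → T = T
m ↔ t = F ↔ F = T
(m → (¬m)) ⊕ (m ↔ t) = T ⊕ T = F

F


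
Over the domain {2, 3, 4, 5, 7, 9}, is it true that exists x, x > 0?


Evaluate the predicate on each element: 2:True, 3:True, 4:True, 5:True, 7:True, 9:True.
Witness x = 2 satisfies the predicate.

True


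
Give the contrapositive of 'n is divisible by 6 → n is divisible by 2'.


The contrapositive of (P → Q) is (¬Q → ¬P); it is logically equivalent to the original.
Here P = 'n is divisible by 6' and Q = 'n is divisible by 2'.

If not (n is divisible by 2), then not (n is divisible by 6).


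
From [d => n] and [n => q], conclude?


Hypothetical syllogism: from (P → Q) and (Q → R), infer (P → R).
Chain the two implications through the shared middle term 'n'.

d => q


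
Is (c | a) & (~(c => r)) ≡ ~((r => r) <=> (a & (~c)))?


Compare truth tables:
a | c | r | φ | ψ
-----------------
False | False | False | False | True
True | False | False | False | False
False | True | False | True | True
True | True | False | True | True
False | False | True | False | True
True | False | True | False | False
False | True | True | False | True
True | True | True | False | True
They differ at row 1 (a=False, c=False, r=False): φ=False but ψ=True.

No, they are not logically equivalent.


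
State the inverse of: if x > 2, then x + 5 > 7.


The inverse of (P → Q) is (¬P → ¬Q). It is equivalent to the converse, not to the original.
Here P = 'x > 2' and Q = 'x + 5 > 7'.

If not (x > 2), then not (x + 5 > 7).


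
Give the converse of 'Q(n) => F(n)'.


The converse of (P → Q) is (Q → P). It is not in general equivalent to the original.
Here P = 'Q(n)' and Q = 'F(n)'.

If F(n), then Q(n).


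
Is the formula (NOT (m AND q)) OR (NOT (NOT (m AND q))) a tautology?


Build the truth table over {m, q}:
m | q | φ
---------
F | F | T
T | F | T
F | T | T
T | T | T
Every row evaluates to true.

Yes, it is a tautology.


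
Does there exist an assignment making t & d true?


Search for a satisfying assignment over {d, t}.
Try d=True, t=True: the formula evaluates to True.
A satisfying assignment exists.

Satisfiable.


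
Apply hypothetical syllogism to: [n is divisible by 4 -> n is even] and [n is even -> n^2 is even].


Hypothetical syllogism: from (P → Q) and (Q → R), infer (P → R).
Chain the two implications through the shared middle term 'n is even'.

n is divisible by 4 -> n^2 is even


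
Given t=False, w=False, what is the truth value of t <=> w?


Biconditional is true when both operands have the same truth value.
Substitute: t=False, w=False.
False <=> False evaluates to True.

True


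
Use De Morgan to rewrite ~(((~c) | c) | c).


De Morgan: the negation of a disjunction is the conjunction of the negations.
Distribute ~ across |, flipping it to &, and negate each literal.

(c & (~c)) & (~c)


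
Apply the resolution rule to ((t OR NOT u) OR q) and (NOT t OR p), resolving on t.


The clauses contain complementary literals t and NOTt.
Resolution eliminates this pair and disjoins the remaining literals (merging duplicates).

((NOT u OR q) OR p)


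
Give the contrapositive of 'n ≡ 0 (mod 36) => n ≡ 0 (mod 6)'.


The contrapositive of (P → Q) is (¬Q → ¬P); it is logically equivalent to the original.
Here P = 'n ≡ 0 (mod 36)' and Q = 'n ≡ 0 (mod 6)'.

If not (n ≡ 0 (mod 6)), then not (n ≡ 0 (mod 36)).


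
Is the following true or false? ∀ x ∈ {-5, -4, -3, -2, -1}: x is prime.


Evaluate the predicate on each element: -5:F, -4:F, -3:F, -2:F, -1:F.
Counterexample x = -5 fails the predicate.

F


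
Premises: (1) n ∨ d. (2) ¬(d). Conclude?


Disjunctive syllogism: from (P ∨ Q) and ¬P, infer Q.
One disjunct, 'd', is ruled out; the other must hold.

n


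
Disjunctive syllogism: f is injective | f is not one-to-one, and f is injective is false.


Disjunctive syllogism: from (P ∨ Q) and ¬P, infer Q.
One disjunct, 'f is injective', is ruled out; the other must hold.

f is not one-to-one


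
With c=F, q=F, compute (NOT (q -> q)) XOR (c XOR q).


Substitute c=F, q=F:
q -> q = F -> F = T
NOT (q -> q) = F
c XOR q = F XOR F = F
(NOT (q -> q)) XOR (c XOR q) = F XOR F = F

F


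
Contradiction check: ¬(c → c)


Truth table over {c}:
c | φ
-----
F | F
T | F
Every row is false.

Yes, it is a contradiction.


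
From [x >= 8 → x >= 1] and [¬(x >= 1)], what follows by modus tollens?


Modus tollens: from (P → Q) and ¬Q, infer ¬P.
Q = 'x >= 1' is denied; since P → Q, P must also fail.

Not (x >= 8).


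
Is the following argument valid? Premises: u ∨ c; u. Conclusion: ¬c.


This is affirming a disjunct (fallacy). There exist truth assignments where the premises are all true but the conclusion is false.

Invalid.


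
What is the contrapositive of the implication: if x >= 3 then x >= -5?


The contrapositive of (P → Q) is (¬Q → ¬P); it is logically equivalent to the original.
Here P = 'x >= 3' and Q = 'x >= -5'.

If not (x >= -5), then not (x >= 3).


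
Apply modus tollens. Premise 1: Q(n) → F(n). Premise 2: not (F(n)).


Modus tollens: from (P → Q) and ¬Q, infer ¬P.
Q = 'F(n)' is denied; since P → Q, P must also fail.

Not (Q(n)).


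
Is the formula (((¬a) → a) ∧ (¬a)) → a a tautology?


Build the truth table over {a}:
a | φ
-----
F | T
T | T
Every row evaluates to true.

Yes, it is a tautology.


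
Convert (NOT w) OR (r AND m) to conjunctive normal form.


Step 1: Distribute ∨ over ∧: (¬w) ∨ (r ∧ m) = ((¬w) ∨ r) ∧ ((¬w) ∨ m).

((NOT w) OR r) AND ((NOT w) OR m)


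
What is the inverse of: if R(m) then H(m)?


The inverse of (P → Q) is (¬P → ¬Q). It is equivalent to the converse, not to the original.
Here P = 'R(m)' and Q = 'H(m)'.

If not (R(m)), then not (H(m)).


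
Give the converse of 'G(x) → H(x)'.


The converse of (P → Q) is (Q → P). It is not in general equivalent to the original.
Here P = 'G(x)' and Q = 'H(x)'.

If H(x), then G(x).


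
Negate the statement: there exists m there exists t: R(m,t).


Negation flips each quantifier (∀↔∃) and negates the inner predicate.
¬(there exists m there exists t: φ) = for all m for all t: ¬φ.

for all m for all t: NOT(R(m,t))


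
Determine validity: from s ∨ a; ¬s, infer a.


This matches the form of disjunctive syllogism: the conclusion follows in every model of the premises.

Valid.


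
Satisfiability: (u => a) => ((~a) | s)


Search for a satisfying assignment over {a, s, u}.
Try a=False, s=False, u=False: the formula evaluates to True.
A satisfying assignment exists.

Satisfiable.


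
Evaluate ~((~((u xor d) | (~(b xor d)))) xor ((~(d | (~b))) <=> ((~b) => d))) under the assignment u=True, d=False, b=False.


Substitute u=True, d=False, b=False:
… (earlier sub-steps elided)
(u xor d) | (~(b xor d)) = True | True = True
~((u xor d) | (~(b xor d))) = False
~b = True
d | (~b) = False | True = True
~(d | (~b)) = False
~b = True
(~b) => d = True => False = False
(~(d | (~b))) <=> ((~b) => d) = False <=> False = True
(~((u xor d) | (~(b xor d)))) xor ((~(d | (~b))) <=> ((~b) => d)) = False xor True = True
~((~((u xor d) | (~(b xor d)))) xor ((~(d | (~b))) <=> ((~b) => d))) = False

False


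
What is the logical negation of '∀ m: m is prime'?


¬(∀ x: φ) = ∃ x: ¬φ, and ¬(∃ x: φ) = ∀ x: ¬φ.
Apply to the universal statement.

∃ m: ¬(m is prime)


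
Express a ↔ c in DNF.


Step 1: a ↔ c is true exactly when both agree: (a ∧ c) ∨ (¬a ∧ ¬c).

(a ∧ c) ∨ ((¬a) ∧ (¬c))


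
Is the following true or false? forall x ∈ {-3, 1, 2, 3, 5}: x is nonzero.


Evaluate the predicate on each element: -3:True, 1:True, 2:True, 3:True, 5:True.
Every element satisfies the predicate.

True


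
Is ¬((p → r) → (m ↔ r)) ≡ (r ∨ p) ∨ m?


Compare truth tables:
m | p | r | φ | ψ
-----------------
F | F | F | F | F
T | F | F | T | T
F | T | F | F | T
T | T | F | F | T
F | F | T | T | T
T | F | T | F | T
F | T | T | T | T
T | T | T | F | T
They differ at row 3 (m=F, p=T, r=F): φ=F but ψ=T.

No, they are not logically equivalent.


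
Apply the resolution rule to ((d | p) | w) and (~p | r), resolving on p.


The clauses contain complementary literals p and ~p.
Resolution eliminates this pair and disjoins the remaining literals (merging duplicates).

((w | d) | r)


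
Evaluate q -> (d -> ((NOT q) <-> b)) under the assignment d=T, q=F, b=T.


Substitute d=T, q=F, b=T:
NOT q = T
(NOT q) <-> b = T <-> T = T
d -> ((NOT q) <-> b) = T -> T = T
q -> (d -> ((NOT q) <-> b)) = F -> T = T

T


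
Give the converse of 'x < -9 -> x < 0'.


The converse of (P → Q) is (Q → P). It is not in general equivalent to the original.
Here P = 'x < -9' and Q = 'x < 0'.

If x < 0, then x < -9.


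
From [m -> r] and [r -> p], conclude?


Hypothetical syllogism: from (P → Q) and (Q → R), infer (P → R).
Chain the two implications through the shared middle term 'r'.

m -> p


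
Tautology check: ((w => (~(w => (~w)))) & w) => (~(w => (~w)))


Build the truth table over {w}:
w | φ
-----
False | True
True | True
Every row evaluates to true.

Yes, it is a tautology.


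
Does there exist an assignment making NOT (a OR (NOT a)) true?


Check all 2 assignments over {a}:
a | φ
-----
F | F
T | F
No assignment makes the formula true.

Unsatisfiable.


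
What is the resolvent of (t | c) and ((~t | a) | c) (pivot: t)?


The clauses contain complementary literals t and ~t.
Resolution eliminates this pair and disjoins the remaining literals (merging duplicates).

(c | a)


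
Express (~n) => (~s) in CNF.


Step 1: Rewrite (¬n) → (¬s) as ¬(¬n) ∨ (¬s).
Step 2: Eliminate any double negations (¬¬X = X).

n | (~s)


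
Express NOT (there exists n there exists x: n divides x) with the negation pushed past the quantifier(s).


Negation flips each quantifier (∀↔∃) and negates the inner predicate.
¬(there exists n there exists x: φ) = for all n for all x: ¬φ.

for all n for all x: NOT(n divides x)


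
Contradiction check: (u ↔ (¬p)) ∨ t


Truth table over {p, t, u}:
p | t | u | φ
-------------
F | F | F | F
T | F | F | T
F | T | F | T
T | T | F | T
F | F | T | T
T | F | T | F
F | T | T | T
T | T | T | T
Satisfying assignment at row 2: p=T, t=F, u=F gives T.

No, it is not a contradiction.


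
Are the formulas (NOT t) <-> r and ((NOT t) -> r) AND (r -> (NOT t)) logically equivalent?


Compare truth tables:
r | t | φ | ψ
-------------
F | F | F | F
T | F | T | T
F | T | T | T
T | T | F | F
The columns φ and ψ agree on every row.

Yes, they are logically equivalent.


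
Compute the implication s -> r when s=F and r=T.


Implication is false only when antecedent is true and consequent is false.
Substitute: s=F, r=T.
F -> T evaluates to T.

T


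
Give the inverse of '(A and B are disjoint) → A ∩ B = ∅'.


The inverse of (P → Q) is (¬P → ¬Q). It is equivalent to the converse, not to the original.
Here P = '(A and B are disjoint)' and Q = 'A ∩ B = ∅'.

If not ((A and B are disjoint)), then not (A ∩ B = ∅).


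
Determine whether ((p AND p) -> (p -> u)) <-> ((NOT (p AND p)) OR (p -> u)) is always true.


Build the truth table over {p, u}:
p | u | φ
---------
F | F | T
T | F | T
F | T | T
T | T | T
Every row evaluates to true.

Yes, it is a tautology.
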